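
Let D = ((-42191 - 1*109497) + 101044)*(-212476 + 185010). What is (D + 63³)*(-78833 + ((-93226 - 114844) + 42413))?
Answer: -340143815537990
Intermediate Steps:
D = 1390988104 (D = ((-42191 - 109497) + 101044)*(-27466) = (-151688 + 101044)*(-27466) = -50644*(-27466) = 1390988104)
(D + 63³)*(-78833 + ((-93226 - 114844) + 42413)) = (1390988104 + 63³)*(-78833 + ((-93226 - 114844) + 42413)) = (1390988104 + 250047)*(-78833 + (-208070 + 42413)) = 1391238151*(-78833 - 165657) = 1391238151*(-244490) = -340143815537990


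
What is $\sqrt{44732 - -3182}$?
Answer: $\sqrt{47914} \approx 218.89$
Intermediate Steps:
$\sqrt{44732 - -3182} = \sqrt{44732 + \left(-5206 + 8388\right)} = \sqrt{44732 + 3182} = \sqrt{47914}$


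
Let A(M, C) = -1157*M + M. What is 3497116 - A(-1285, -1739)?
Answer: 2011656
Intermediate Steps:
A(M, C) = -1156*M
3497116 - A(-1285, -1739) = 3497116 - (-1156)*(-1285) = 3497116 - 1*1485460 = 3497116 - 1485460 = 2011656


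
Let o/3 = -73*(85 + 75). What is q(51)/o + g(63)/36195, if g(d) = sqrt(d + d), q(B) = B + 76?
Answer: -127/35040 + sqrt(14)/12065 ≈ -0.0033143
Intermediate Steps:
q(B) = 76 + B
o = -35040 (o = 3*(-73*(85 + 75)) = 3*(-73*160) = 3*(-11680) = -35040)
g(d) = sqrt(2)*sqrt(d) (g(d) = sqrt(2*d) = sqrt(2)*sqrt(d))
q(51)/o + g(63)/36195 = (76 + 51)/(-35040) + (sqrt(2)*sqrt(63))/36195 = 127*(-1/35040) + (sqrt(2)*(3*sqrt(7)))*(1/36195) = -127/35040 + (3*sqrt(14))*(1/36195) = -127/35040 + sqrt(14)/12065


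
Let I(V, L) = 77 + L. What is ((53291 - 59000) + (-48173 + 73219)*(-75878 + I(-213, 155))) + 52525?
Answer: -1894582900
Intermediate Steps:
((53291 - 59000) + (-48173 + 73219)*(-75878 + I(-213, 155))) + 52525 = ((53291 - 59000) + (-48173 + 73219)*(-75878 + (77 + 155))) + 52525 = (-5709 + 25046*(-75878 + 232)) + 52525 = (-5709 + 25046*(-75646)) + 52525 = (-5709 - 1894629716) + 52525 = -1894635425 + 52525 = -1894582900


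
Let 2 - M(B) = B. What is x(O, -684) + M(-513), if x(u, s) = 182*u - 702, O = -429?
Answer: -78265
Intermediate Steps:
M(B) = 2 - B
x(u, s) = -702 + 182*u
x(O, -684) + M(-513) = (-702 + 182*(-429)) + (2 - 1*(-513)) = (-702 - 78078) + (2 + 513) = -78780 + 515 = -78265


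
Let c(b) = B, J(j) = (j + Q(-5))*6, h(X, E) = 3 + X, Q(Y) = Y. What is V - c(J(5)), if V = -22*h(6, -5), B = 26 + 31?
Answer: -255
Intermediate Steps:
B = 57
J(j) = -30 + 6*j (J(j) = (j - 5)*6 = (-5 + j)*6 = -30 + 6*j)
c(b) = 57
V = -198 (V = -22*(3 + 6) = -22*9 = -198)
V - c(J(5)) = -198 - 1*57 = -198 - 57 = -255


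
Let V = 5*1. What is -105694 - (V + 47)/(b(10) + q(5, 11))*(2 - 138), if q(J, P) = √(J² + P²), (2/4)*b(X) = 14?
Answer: -33617378/319 - 3536*√146/319 ≈ -1.0552e+5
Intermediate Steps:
b(X) = 28 (b(X) = 2*14 = 28)
V = 5
-105694 - (V + 47)/(b(10) + q(5, 11))*(2 - 138) = -105694 - (5 + 47)/(28 + √(5² + 11²))*(2 - 138) = -105694 - 52/(28 + √(25 + 121))*(-136) = -105694 - 52/(28 + √146)*(-136) = -105694 - (-7072)/(28 + √146) = -105694 + 7072/(28 + √146)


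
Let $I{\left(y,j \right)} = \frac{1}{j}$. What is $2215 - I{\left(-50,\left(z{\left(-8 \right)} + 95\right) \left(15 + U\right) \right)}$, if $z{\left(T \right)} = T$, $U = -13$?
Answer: $\frac{385409}{174} \approx 2215.0$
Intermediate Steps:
$2215 - I{\left(-50,\left(z{\left(-8 \right)} + 95\right) \left(15 + U\right) \right)} = 2215 - \frac{1}{\left(-8 + 95\right) \left(15 - 13\right)} = 2215 - \frac{1}{87 \cdot 2} = 2215 - \frac{1}{174} = \frac{385409}{174}$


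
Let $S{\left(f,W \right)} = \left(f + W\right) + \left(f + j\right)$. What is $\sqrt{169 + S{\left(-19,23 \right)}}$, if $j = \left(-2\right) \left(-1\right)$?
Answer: $2 \sqrt{39} \approx 12.49$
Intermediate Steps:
$j = 2$
$S{\left(f,W \right)} = 2 + W + 2 f$ ($S{\left(f,W \right)} = \left(f + W\right) + \left(f + 2\right) = \left(W + f\right) + \left(2 + f\right) = 2 + W + 2 f$)
$\sqrt{169 + S{\left(-19,23 \right)}} = \sqrt{169 + \left(2 + 23 + 2 \left(-19\right)\right)} = \sqrt{169 + \left(2 + 23 - 38\right)} = \sqrt{169 - 13} = \sqrt{156} = 2 \sqrt{39}$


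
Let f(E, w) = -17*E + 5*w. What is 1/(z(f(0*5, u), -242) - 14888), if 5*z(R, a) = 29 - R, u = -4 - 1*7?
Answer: -5/74356 ≈ -6.7244e-5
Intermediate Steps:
u = -11 (u = -4 - 7 = -11)
z(R, a) = 29/5 - R/5 (z(R, a) = (29 - R)/5 = 29/5 - R/5)
1/(z(f(0*5, u), -242) - 14888) = 1/((29/5 - (-0*5 + 5*(-11))/5) - 14888) = 1/((29/5 - (-17*0 - 55)/5) - 14888) = 1/((29/5 - (0 - 55)/5) - 14888) = 1/((29/5 - 1/5*(-55)) - 14888) = 1/((29/5 + 11) - 14888) = 1/(84/5 - 14888) = 1/(-74356/5) = -5/74356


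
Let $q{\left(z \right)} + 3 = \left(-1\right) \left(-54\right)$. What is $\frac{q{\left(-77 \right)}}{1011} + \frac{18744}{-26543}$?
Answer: $- \frac{533227}{813181} \approx -0.65573$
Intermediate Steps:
$q{\left(z \right)} = 51$ ($q{\left(z \right)} = -3 - -54 = -3 + 54 = 51$)
$\frac{q{\left(-77 \right)}}{1011} + \frac{18744}{-26543} = \frac{51}{1011} + \frac{18744}{-26543} = 51 \cdot \frac{1}{1011} + 18744 \left(- \frac{1}{26543}\right) = \frac{17}{337} - \frac{1704}{2413} = - \frac{533227}{813181}$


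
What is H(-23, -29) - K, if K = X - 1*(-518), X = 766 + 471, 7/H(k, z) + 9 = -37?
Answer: -80737/46 ≈ -1755.2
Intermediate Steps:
H(k, z) = -7/46 (H(k, z) = 7/(-9 - 37) = 7/(-46) = 7*(-1/46) = -7/46)
X = 1237
K = 1755 (K = 1237 - 1*(-518) = 1237 + 518 = 1755)
H(-23, -29) - K = -7/46 - 1*1755 = -7/46 - 1755 = -80737/46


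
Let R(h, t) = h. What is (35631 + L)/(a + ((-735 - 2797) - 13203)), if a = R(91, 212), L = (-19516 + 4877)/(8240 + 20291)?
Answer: -508286711/237434982 ≈ -2.1407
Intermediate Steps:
L = -14639/28531 ≈ -0.51309
a = 91
(35631 + L)/(a + ((-735 - 2797) - 13203)) = (35631 - 14639/28531)/(91 + ((-735 - 2797) - 13203)) = 1016573422/(28531*(91 + (-3532 - 13203))) = 1016573422/(28531*(91 - 16735)) = (1016573422/28531)/(-16644) = (1016573422/28531)*(-1/16644) = -508286711/237434982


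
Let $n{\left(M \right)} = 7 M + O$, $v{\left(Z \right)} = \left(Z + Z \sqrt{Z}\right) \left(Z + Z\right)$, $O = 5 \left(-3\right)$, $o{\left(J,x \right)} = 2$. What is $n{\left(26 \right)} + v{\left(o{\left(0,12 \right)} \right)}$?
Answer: $175 + 8 \sqrt{2} \approx 186.31$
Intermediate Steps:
$O = -15$
$v{\left(Z \right)} = 2 Z \left(Z + Z^{\frac{3}{2}}\right)$ ($v{\left(Z \right)} = \left(Z + Z^{\frac{3}{2}}\right) 2 Z = 2 Z \left(Z + Z^{\frac{3}{2}}\right)$)
$n{\left(M \right)} = -15 + 7 M$ ($n{\left(M \right)} = 7 M - 15 = -15 + 7 M$)
$n{\left(26 \right)} + v{\left(o{\left(0,12 \right)} \right)} = \left(-15 + 7 \cdot 26\right) + \left(2 \cdot 2^{2} + 2 \cdot 2^{\frac{5}{2}}\right) = \left(-15 + 182\right) + \left(2 \cdot 4 + 2 \cdot 4 \sqrt{2}\right) = 167 + \left(8 + 8 \sqrt{2}\right) = 175 + 8 \sqrt{2}$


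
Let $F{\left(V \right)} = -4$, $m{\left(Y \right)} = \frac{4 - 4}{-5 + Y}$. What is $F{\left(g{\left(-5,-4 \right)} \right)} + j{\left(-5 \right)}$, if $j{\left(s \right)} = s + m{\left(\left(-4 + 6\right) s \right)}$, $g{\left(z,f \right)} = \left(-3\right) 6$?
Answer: $-9$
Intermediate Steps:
$g{\left(z,f \right)} = -18$
$m{\left(Y \right)} = 0$ ($m{\left(Y \right)} = \frac{0}{-5 + Y} = 0$)
$j{\left(s \right)} = s$ ($j{\left(s \right)} = s + 0 = s$)
$F{\left(g{\left(-5,-4 \right)} \right)} + j{\left(-5 \right)} = -4 - 5 = -9$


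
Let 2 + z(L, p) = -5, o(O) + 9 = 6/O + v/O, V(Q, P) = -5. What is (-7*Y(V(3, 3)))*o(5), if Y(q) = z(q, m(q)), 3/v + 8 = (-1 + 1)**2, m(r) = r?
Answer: -3087/8 ≈ -385.88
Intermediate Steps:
v = -3/8 (v = 3/(-8 + (-1 + 1)**2) = 3/(-8 + 0**2) = 3/(-8 + 0) = 3/(-8) = 3*(-1/8) = -3/8 ≈ -0.37500)
o(O) = -9 + 45/(8*O) (o(O) = -9 + (6/O - 3/(8*O)) = -9 + 45/(8*O))
z(L, p) = -7 (z(L, p) = -2 - 5 = -7)
Y(q) = -7
(-7*Y(V(3, 3)))*o(5) = (-7*(-7))*(-9 + (45/8)/5) = 49*(-9 + (45/8)*(1/5)) = 49*(-9 + 9/8) = 49*(-63/8) = -3087/8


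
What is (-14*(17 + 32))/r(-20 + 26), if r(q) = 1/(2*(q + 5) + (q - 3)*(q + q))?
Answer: -39788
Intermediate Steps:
r(q) = 1/(10 + 2*q + 2*q*(-3 + q)) (r(q) = 1/(2*(5 + q) + (-3 + q)*(2*q)) = 1/((10 + 2*q) + 2*q*(-3 + q)) = 1/(10 + 2*q + 2*q*(-3 + q)))
(-14*(17 + 32))/r(-20 + 26) = (-14*(17 + 32))/((1/(2*(5 + (-20 + 26)² - 2*(-20 + 26))))) = (-14*49)/((1/(2*(5 + 6² - 2*6)))) = -686/(1/(2*(5 + 36 - 12))) = -686/((½)/29) = -686/((½)*(1/29)) = -686/1/58 = -686*58 = -39788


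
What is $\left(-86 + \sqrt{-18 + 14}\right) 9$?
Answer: $-774 + 18 i \approx -774.0 + 18.0 i$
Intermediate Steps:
$\left(-86 + \sqrt{-18 + 14}\right) 9 = \left(-86 + \sqrt{-4}\right) 9 = \left(-86 + 2 i\right) 9 = -774 + 18 i$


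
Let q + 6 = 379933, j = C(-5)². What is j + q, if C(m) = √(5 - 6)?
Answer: 379926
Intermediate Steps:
C(m) = I (C(m) = √(-1) = I)
j = -1 (j = I² = -1)
q = 379927 (q = -6 + 379933 = 379927)
j + q = -1 + 379927 = 379926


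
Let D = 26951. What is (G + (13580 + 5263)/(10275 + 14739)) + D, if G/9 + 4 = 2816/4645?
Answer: 94787155697/3520910 ≈ 26921.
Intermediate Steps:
G = -141876/4645 (G = -36 + 9*(2816/4645) = -36 + 25344/4645 = -141876/4645 ≈ -30.544)
(G + (13580 + 5263)/(10275 + 14739)) + D = (-141876/4645 + (13580 + 5263)/(10275 + 14739)) + 26951 = (-141876/4645 + 18843/25014) + 26951 = (-141876/4645 + 18843*(1/25014)) + 26951 = (-141876/4645 + 571/758) + 26951 = -104889713/3520910 + 26951 = 94787155697/3520910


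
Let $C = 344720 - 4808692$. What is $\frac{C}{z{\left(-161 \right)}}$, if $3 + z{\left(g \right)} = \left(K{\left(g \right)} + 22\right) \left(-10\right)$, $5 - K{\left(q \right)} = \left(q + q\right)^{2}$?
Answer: $- \frac{4463972}{1036567} \approx -4.3065$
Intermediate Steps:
$K{\left(q \right)} = 5 - 4 q^{2}$ ($K{\left(q \right)} = 5 - \left(q + q\right)^{2} = 5 - \left(2 q\right)^{2} = 5 - 4 q^{2}$)
$z{\left(g \right)} = -273 + 40 g^{2}$ ($z{\left(g \right)} = -3 + \left(\left(5 - 4 g^{2}\right) + 22\right) \left(-10\right) = -3 + \left(27 - 4 g^{2}\right) \left(-10\right) = -3 + \left(-270 + 40 g^{2}\right) = -273 + 40 g^{2}$)
$C = -4463972$ ($C = 344720 - 4808692 = -4463972$)
$\frac{C}{z{\left(-161 \right)}} = - \frac{4463972}{-273 + 40 \left(-161\right)^{2}} = - \frac{4463972}{-273 + 40 \cdot 25921} = - \frac{4463972}{-273 + 1036840} = - \frac{4463972}{1036567}$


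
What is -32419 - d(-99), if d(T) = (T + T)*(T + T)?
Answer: -71623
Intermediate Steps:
d(T) = 4*T² (d(T) = (2*T)*(2*T) = 4*T²)
-32419 - d(-99) = -32419 - 4*(-99)² = -32419 - 4*9801 = -32419 - 1*39204 = -32419 - 39204 = -71623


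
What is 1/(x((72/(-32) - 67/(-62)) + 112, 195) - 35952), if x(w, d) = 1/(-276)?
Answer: -276/9922753 ≈ -2.7815e-5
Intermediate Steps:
x(w, d) = -1/276
1/(x((72/(-32) - 67/(-62)) + 112, 195) - 35952) = 1/(-1/276 - 35952) = 1/(-9922753/276) = -276/9922753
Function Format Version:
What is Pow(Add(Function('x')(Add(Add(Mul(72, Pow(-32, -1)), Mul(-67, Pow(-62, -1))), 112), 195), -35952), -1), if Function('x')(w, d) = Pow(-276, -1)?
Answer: Rational(-276, 9922753) ≈ -2.7815e-5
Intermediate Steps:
Function('x')(w, d) = Rational(-1, 276)
Pow(Add(Function('x')(Add(Add(Mul(72, Pow(-32, -1)), Mul(-67, Pow(-62, -1))), 112), 195), -35952), -1) = Pow(Add(Rational(-1, 276), -35952), -1) = Pow(Rational(-9922753, 276), -1) = Rational(-276, 9922753)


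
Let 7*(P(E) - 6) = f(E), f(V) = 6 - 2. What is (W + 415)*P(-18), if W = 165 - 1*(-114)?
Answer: 31924/7 ≈ 4560.6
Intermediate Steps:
f(V) = 4
P(E) = 46/7 (P(E) = 6 + (1/7)*4 = 6 + 4/7 = 46/7)
W = 279 (W = 165 + 114 = 279)
(W + 415)*P(-18) = (279 + 415)*(46/7) = 694*(46/7) = 31924/7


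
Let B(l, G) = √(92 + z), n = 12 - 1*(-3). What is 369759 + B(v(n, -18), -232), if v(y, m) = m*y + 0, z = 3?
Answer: 369759 + √95 ≈ 3.6977e+5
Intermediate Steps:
n = 15 (n = 12 + 3 = 15)
v(y, m) = m*y
B(l, G) = √95 (B(l, G) = √(92 + 3) = √95)
369759 + B(v(n, -18), -232) = 369759 + √95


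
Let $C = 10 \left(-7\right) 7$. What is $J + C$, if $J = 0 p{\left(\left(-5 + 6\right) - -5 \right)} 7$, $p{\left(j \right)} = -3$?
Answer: $-490$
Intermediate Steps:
$C = -490$ ($C = \left(-70\right) 7 = -490$)
$J = 0$ ($J = 0 \left(-3\right) 7 = 0 \cdot 7 = 0$)
$J + C = 0 - 490 = -490$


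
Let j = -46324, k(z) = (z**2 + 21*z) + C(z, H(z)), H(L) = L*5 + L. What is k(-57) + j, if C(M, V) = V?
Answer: -44614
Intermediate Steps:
H(L) = 6*L (H(L) = 5*L + L = 6*L)
k(z) = z**2 + 27*z (k(z) = (z**2 + 21*z) + 6*z = z**2 + 27*z)
k(-57) + j = -57*(27 - 57) - 46324 = -57*(-30) - 46324 = 1710 - 46324 = -44614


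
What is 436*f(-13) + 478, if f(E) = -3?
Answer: -830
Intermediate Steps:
436*f(-13) + 478 = 436*(-3) + 478 = -1308 + 478 = -830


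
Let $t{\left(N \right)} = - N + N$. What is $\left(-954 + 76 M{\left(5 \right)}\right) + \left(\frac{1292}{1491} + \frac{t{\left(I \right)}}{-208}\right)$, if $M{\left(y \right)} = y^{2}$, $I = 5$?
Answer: $\frac{1411778}{1491} \approx 946.87$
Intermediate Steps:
$t{\left(N \right)} = 0$
$\left(-954 + 76 M{\left(5 \right)}\right) + \left(\frac{1292}{1491} + \frac{t{\left(I \right)}}{-208}\right) = \left(-954 + 76 \cdot 5^{2}\right) + \left(\frac{1292}{1491} + \frac{0}{-208}\right) = \left(-954 + 76 \cdot 25\right) + \left(1292 \cdot \frac{1}{1491} + 0 \left(- \frac{1}{208}\right)\right) = \left(-954 + 1900\right) + \left(\frac{1292}{1491} + 0\right) = 946 + \frac{1292}{1491} = \frac{1411778}{1491}$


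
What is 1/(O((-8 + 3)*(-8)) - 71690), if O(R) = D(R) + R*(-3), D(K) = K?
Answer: -1/71770 ≈ -1.3933e-5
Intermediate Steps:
O(R) = -2*R (O(R) = R + R*(-3) = R - 3*R = -2*R)
1/(O((-8 + 3)*(-8)) - 71690) = 1/(-2*(-8 + 3)*(-8) - 71690) = 1/(-(-10)*(-8) - 71690) = 1/(-2*40 - 71690) = 1/(-80 - 71690) = 1/(-71770) = -1/71770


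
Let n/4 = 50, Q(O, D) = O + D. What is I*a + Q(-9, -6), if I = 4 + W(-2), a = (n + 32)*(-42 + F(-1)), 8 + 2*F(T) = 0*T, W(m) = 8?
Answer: -128079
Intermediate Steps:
F(T) = -4 (F(T) = -4 + (0*T)/2 = -4 + (½)*0 = -4 + 0 = -4)
Q(O, D) = D + O
n = 200 (n = 4*50 = 200)
a = -10672 (a = (200 + 32)*(-42 - 4) = 232*(-46) = -10672)
I = 12 (I = 4 + 8 = 12)
I*a + Q(-9, -6) = 12*(-10672) + (-6 - 9) = -128064 - 15 = -128079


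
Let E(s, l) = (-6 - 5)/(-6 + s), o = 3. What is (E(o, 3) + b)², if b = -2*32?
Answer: 32761/9 ≈ 3640.1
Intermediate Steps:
E(s, l) = -11/(-6 + s)
b = -64
(E(o, 3) + b)² = (-11/(-6 + 3) - 64)² = (-11/(-3) - 64)² = (-11*(-⅓) - 64)² = (11/3 - 64)² = (-181/3)² = 32761/9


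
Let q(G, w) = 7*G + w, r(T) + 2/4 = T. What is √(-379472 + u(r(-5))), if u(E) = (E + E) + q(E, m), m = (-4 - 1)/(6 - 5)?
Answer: I*√1518106/2 ≈ 616.06*I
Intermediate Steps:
m = -5 (m = -5/1 = -5*1 = -5)
r(T) = -½ + T
q(G, w) = w + 7*G
u(E) = -5 + 9*E (u(E) = (E + E) + (-5 + 7*E) = 2*E + (-5 + 7*E) = -5 + 9*E)
√(-379472 + u(r(-5))) = √(-379472 + (-5 + 9*(-½ - 5))) = √(-379472 + (-5 + 9*(-11/2))) = √(-379472 + (-5 - 99/2)) = √(-379472 - 109/2) = √(-759053/2) = I*√1518106/2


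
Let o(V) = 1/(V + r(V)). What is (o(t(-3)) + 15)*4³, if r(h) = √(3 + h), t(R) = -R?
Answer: 1024 - 64*√6/3 ≈ 971.74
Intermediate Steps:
o(V) = 1/(V + √(3 + V))
(o(t(-3)) + 15)*4³ = (1/(-1*(-3) + √(3 - 1*(-3))) + 15)*4³ = (1/(3 + √(3 + 3)) + 15)*64 = (1/(3 + √6) + 15)*64 = (15 + 1/(3 + √6))*64 = 960 + 64/(3 + √6)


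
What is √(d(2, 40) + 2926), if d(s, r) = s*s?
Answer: √2930 ≈ 54.129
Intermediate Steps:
d(s, r) = s²
√(d(2, 40) + 2926) = √(2² + 2926) = √(4 + 2926) = √2930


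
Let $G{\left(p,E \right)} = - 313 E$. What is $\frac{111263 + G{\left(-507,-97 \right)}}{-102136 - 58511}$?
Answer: $- \frac{47208}{53549} \approx -0.88159$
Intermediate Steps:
$\frac{111263 + G{\left(-507,-97 \right)}}{-102136 - 58511} = \frac{111263 - -30361}{-102136 - 58511} = \frac{111263 + 30361}{-160647} = 141624 \left(- \frac{1}{160647}\right) = - \frac{47208}{53549}$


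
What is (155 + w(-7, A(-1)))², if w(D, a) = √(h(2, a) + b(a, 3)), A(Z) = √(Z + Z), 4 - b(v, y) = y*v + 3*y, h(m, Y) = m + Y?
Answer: (155 + √(-3 - 2*I*√2))² ≈ 24254.0 - 587.86*I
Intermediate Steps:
h(m, Y) = Y + m
b(v, y) = 4 - 3*y - v*y (b(v, y) = 4 - (y*v + 3*y) = 4 - (v*y + 3*y) = 4 - (3*y + v*y) = 4 + (-3*y - v*y) = 4 - 3*y - v*y)
A(Z) = √2*√Z (A(Z) = √(2*Z) = √2*√Z)
w(D, a) = √(-3 - 2*a) (w(D, a) = √((a + 2) + (4 - 3*3 - 1*a*3)) = √((2 + a) + (4 - 9 - 3*a)) = √((2 + a) + (-5 - 3*a)) = √(-3 - 2*a))
(155 + w(-7, A(-1)))² = (155 + √(-3 - 2*√2*√(-1)))² = (155 + √(-3 - 2*√2*I))² = (155 + √(-3 - 2*I*√2))²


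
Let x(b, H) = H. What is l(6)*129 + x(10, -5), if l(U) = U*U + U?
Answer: 5413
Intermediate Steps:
l(U) = U + U² (l(U) = U² + U = U + U²)
l(6)*129 + x(10, -5) = (6*(1 + 6))*129 - 5 = (6*7)*129 - 5 = 42*129 - 5 = 5418 - 5 = 5413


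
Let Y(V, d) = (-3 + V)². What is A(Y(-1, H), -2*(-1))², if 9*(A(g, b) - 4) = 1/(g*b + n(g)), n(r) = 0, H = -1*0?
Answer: 1329409/82944 ≈ 16.028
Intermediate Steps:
H = 0
A(g, b) = 4 + 1/(9*b*g) (A(g, b) = 4 + 1/(9*(g*b + 0)) = 4 + 1/(9*(b*g + 0)) = 4 + 1/(9*((b*g))) = 4 + (1/(b*g))/9 = 4 + 1/(9*b*g))
A(Y(-1, H), -2*(-1))² = (4 + 1/(9*((-2*(-1)))*((-3 - 1)²)))² = (4 + (⅑)/(2*(-4)²))² = (4 + (⅑)*(½)/16)² = (4 + (⅑)*(½)*(1/16))² = (4 + 1/288)² = (1153/288)² = 1329409/82944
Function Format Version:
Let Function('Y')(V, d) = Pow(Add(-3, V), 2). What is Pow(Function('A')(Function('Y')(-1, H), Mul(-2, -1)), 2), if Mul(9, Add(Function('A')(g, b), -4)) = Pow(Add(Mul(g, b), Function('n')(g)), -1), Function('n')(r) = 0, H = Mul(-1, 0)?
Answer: Rational(1329409, 82944) ≈ 16.028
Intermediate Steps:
H = 0
Function('A')(g, b) = Add(4, Mul(Rational(1, 9), Pow(b, -1), Pow(g, -1))) (Function('A')(g, b) = Add(4, Mul(Rational(1, 9), Pow(Add(Mul(g, b), 0), -1))) = Add(4, Mul(Rational(1, 9), Pow(Add(Mul(b, g), 0), -1))) = Add(4, Mul(Rational(1, 9), Pow(Mul(b, g), -1))) = Add(4, Mul(Rational(1, 9), Mul(Pow(b, -1), Pow(g, -1)))) = Add(4, Mul(Rational(1, 9), Pow(b, -1), Pow(g, -1))))
Pow(Function('A')(Function('Y')(-1, H), Mul(-2, -1)), 2) = Pow(Add(4, Mul(Rational(1, 9), Pow(Mul(-2, -1), -1), Pow(Pow(Add(-3, -1), 2), -1))), 2) = Pow(Add(4, Mul(Rational(1, 9), Pow(2, -1), Pow(Pow(-4, 2), -1))), 2) = Pow(Add(4, Mul(Rational(1, 9), Rational(1, 2), Pow(16, -1))), 2) = Pow(Add(4, Mul(Rational(1, 9), Rational(1, 2), Rational(1, 16))), 2) = Pow(Add(4, Rational(1, 288)), 2) = Pow(Rational(1153, 288), 2) = Rational(1329409, 82944)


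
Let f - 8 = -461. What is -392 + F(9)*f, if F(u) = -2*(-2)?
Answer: -2204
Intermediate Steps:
f = -453 (f = 8 - 461 = -453)
F(u) = 4
-392 + F(9)*f = -392 + 4*(-453) = -392 - 1812 = -2204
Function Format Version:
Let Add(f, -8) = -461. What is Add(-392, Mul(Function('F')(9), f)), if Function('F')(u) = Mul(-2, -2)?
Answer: -2204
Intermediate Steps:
f = -453 (f = Add(8, -461) = -453)
Function('F')(u) = 4
Add(-392, Mul(Function('F')(9), f)) = Add(-392, Mul(4, -453)) = Add(-392, -1812) = -2204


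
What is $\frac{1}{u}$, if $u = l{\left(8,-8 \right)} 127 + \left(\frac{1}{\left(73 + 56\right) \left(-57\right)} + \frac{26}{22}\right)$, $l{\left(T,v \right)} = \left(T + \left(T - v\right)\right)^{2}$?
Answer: $\frac{80883}{5916848794} \approx 1.367 \cdot 10^{-5}$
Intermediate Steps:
$l{\left(T,v \right)} = \left(- v + 2 T\right)^{2}$
$u = \frac{5916848794}{80883}$ ($u = \left(\left(-1\right) \left(-8\right) + 2 \cdot 8\right)^{2} \cdot 127 + \left(\frac{1}{\left(73 + 56\right) \left(-57\right)} + \frac{26}{22}\right) = \left(8 + 16\right)^{2} \cdot 127 + \left(\frac{1}{129} \left(- \frac{1}{57}\right) + 26 \cdot \frac{1}{22}\right) = 24^{2} \cdot 127 + \left(\frac{1}{129} \left(- \frac{1}{57}\right) + \frac{13}{11}\right) = 576 \cdot 127 + \left(- \frac{1}{7353} + \frac{13}{11}\right) = 73152 + \frac{95578}{80883} = \frac{5916848794}{80883} \approx 73153.0$)
$\frac{1}{u} = \frac{1}{\frac{5916848794}{80883}} = \frac{80883}{5916848794}$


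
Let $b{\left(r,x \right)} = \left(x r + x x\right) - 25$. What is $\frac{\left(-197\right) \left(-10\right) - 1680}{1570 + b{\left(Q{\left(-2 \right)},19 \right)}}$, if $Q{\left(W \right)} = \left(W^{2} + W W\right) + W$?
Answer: $\frac{29}{202} \approx 0.14356$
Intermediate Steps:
$Q{\left(W \right)} = W + 2 W^{2}$ ($Q{\left(W \right)} = \left(W^{2} + W^{2}\right) + W = 2 W^{2} + W = W + 2 W^{2}$)
$b{\left(r,x \right)} = -25 + x^{2} + r x$ ($b{\left(r,x \right)} = \left(r x + x^{2}\right) - 25 = \left(x^{2} + r x\right) - 25 = -25 + x^{2} + r x$)
$\frac{\left(-197\right) \left(-10\right) - 1680}{1570 + b{\left(Q{\left(-2 \right)},19 \right)}} = \frac{\left(-197\right) \left(-10\right) - 1680}{1570 + \left(-25 + 19^{2} + - 2 \left(1 + 2 \left(-2\right)\right) 19\right)} = \frac{1970 - 1680}{1570 + \left(-25 + 361 + - 2 \left(1 - 4\right) 19\right)} = \frac{1970 - 1680}{1570 + \left(-25 + 361 + \left(-2\right) \left(-3\right) 19\right)} = \frac{290}{1570 + \left(-25 + 361 + 6 \cdot 19\right)} = \frac{290}{1570 + \left(-25 + 361 + 114\right)} = \frac{290}{1570 + 450} = \frac{290}{2020} = 290 \cdot \frac{1}{2020} = \frac{29}{202}$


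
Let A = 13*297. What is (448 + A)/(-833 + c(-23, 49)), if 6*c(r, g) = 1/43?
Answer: -1111722/214913 ≈ -5.1729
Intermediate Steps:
A = 3861
c(r, g) = 1/258 (c(r, g) = (⅙)/43 = (⅙)*(1/43) = 1/258)
(448 + A)/(-833 + c(-23, 49)) = (448 + 3861)/(-833 + 1/258) = 4309/(-214913/258) = 4309*(-258/214913) = -1111722/214913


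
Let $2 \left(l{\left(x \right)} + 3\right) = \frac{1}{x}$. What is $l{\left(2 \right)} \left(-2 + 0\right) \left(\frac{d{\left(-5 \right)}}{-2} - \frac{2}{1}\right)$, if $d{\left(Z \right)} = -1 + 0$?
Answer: $- \frac{33}{4} \approx -8.25$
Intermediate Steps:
$d{\left(Z \right)} = -1$
$l{\left(x \right)} = -3 + \frac{1}{2 x}$
$l{\left(2 \right)} \left(-2 + 0\right) \left(\frac{d{\left(-5 \right)}}{-2} - \frac{2}{1}\right) = \left(-3 + \frac{1}{2 \cdot 2}\right) \left(-2 + 0\right) \left(- \frac{1}{-2} - \frac{2}{1}\right) = \left(-3 + \frac{1}{2} \cdot \frac{1}{2}\right) \left(- 2 \left(\left(-1\right) \left(- \frac{1}{2}\right) - 2\right)\right) = \left(-3 + \frac{1}{4}\right) \left(- 2 \left(\frac{1}{2} - 2\right)\right) = - \frac{11 \left(\left(-2\right) \left(- \frac{3}{2}\right)\right)}{4} = \left(- \frac{11}{4}\right) 3 = - \frac{33}{4}$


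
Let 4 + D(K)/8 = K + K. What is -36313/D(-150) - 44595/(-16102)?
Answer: 346583483/19580032 ≈ 17.701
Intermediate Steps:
D(K) = -32 + 16*K (D(K) = -32 + 8*(K + K) = -32 + 8*(2*K) = -32 + 16*K)
-36313/D(-150) - 44595/(-16102) = -36313/(-32 + 16*(-150)) - 44595/(-16102) = -36313/(-32 - 2400) - 44595*(-1/16102) = -36313/(-2432) + 44595/16102 = -36313*(-1/2432) + 44595/16102 = 36313/2432 + 44595/16102 = 346583483/19580032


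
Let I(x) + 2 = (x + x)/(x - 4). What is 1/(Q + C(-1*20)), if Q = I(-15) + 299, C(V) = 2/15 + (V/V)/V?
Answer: 228/68095 ≈ 0.0033483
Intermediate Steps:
I(x) = -2 + 2*x/(-4 + x) (I(x) = -2 + (x + x)/(x - 4) = -2 + (2*x)/(-4 + x) = -2 + 2*x/(-4 + x))
C(V) = 2/15 + 1/V (C(V) = 2*(1/15) + 1/V = 2/15 + 1/V)
Q = 5673/19 (Q = 8/(-4 - 15) + 299 = 8/(-19) + 299 = 8*(-1/19) + 299 = -8/19 + 299 = 5673/19 ≈ 298.58)
1/(Q + C(-1*20)) = 1/(5673/19 + (2/15 + 1/(-1*20))) = 1/(5673/19 + (2/15 + 1/(-20))) = 1/(5673/19 + (2/15 - 1/20)) = 1/(5673/19 + 1/12) = 1/(68095/228) = 228/68095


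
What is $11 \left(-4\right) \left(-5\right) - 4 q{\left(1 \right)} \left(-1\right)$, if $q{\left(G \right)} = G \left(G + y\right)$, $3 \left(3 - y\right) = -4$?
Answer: $\frac{14080}{3} \approx 4693.3$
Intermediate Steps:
$y = \frac{13}{3}$ ($y = 3 - - \frac{4}{3} = 3 + \frac{4}{3} = \frac{13}{3} \approx 4.3333$)
$q{\left(G \right)} = G \left(\frac{13}{3} + G\right)$ ($q{\left(G \right)} = G \left(G + \frac{13}{3}\right) = G \left(\frac{13}{3} + G\right)$)
$11 \left(-4\right) \left(-5\right) - 4 q{\left(1 \right)} \left(-1\right) = 11 \left(-4\right) \left(-5\right) - 4 \cdot \frac{1}{3} \cdot 1 \left(13 + 3 \cdot 1\right) \left(-1\right) = 11 \cdot 20 - 4 \cdot \frac{1}{3} \cdot 1 \left(13 + 3\right) \left(-1\right) = 11 \cdot 20 - 4 \cdot \frac{1}{3} \cdot 1 \cdot 16 \left(-1\right) = 11 \cdot 20 \left(-4\right) \frac{16}{3} \left(-1\right) = 11 \cdot 20 \left(\left(- \frac{64}{3}\right) \left(-1\right)\right) = 11 \cdot 20 \cdot \frac{64}{3} = 11 \cdot \frac{1280}{3} = \frac{14080}{3}$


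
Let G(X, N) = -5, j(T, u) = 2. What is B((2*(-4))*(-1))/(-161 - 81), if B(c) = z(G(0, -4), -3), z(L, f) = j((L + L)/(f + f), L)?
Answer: -1/121 ≈ -0.0082645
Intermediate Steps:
z(L, f) = 2
B(c) = 2
B((2*(-4))*(-1))/(-161 - 81) = 2/(-161 - 81) = 2/(-242) = 2*(-1/242) = -1/121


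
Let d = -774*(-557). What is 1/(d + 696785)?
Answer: 1/1127903 ≈ 8.8660e-7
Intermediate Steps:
d = 431118
1/(d + 696785) = 1/(431118 + 696785) = 1/1127903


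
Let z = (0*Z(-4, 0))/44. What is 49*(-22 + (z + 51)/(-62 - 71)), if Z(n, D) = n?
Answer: -20839/19 ≈ -1096.8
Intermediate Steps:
z = 0 (z = (0*(-4))/44 = 0*(1/44) = 0)
49*(-22 + (z + 51)/(-62 - 71)) = 49*(-22 + (0 + 51)/(-62 - 71)) = 49*(-22 + 51/(-133)) = 49*(-22 + 51*(-1/133)) = 49*(-22 - 51/133) = 49*(-2977/133) = -20839/19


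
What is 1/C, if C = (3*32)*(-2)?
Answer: -1/192 ≈ -0.0052083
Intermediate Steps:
C = -192 (C = 96*(-2) = -192)
1/C = 1/(-192) = -1/192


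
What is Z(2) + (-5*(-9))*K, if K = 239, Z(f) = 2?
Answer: 10757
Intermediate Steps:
Z(2) + (-5*(-9))*K = 2 - 5*(-9)*239 = 2 + 45*239 = 2 + 10755 = 10757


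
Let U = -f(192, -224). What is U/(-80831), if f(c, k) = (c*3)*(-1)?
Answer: -576/80831 ≈ -0.0071260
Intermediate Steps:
f(c, k) = -3*c (f(c, k) = (3*c)*(-1) = -3*c)
U = 576 (U = -(-3)*192 = -1*(-576) = 576)
U/(-80831) = 576/(-80831) = 576*(-1/80831) = -576/80831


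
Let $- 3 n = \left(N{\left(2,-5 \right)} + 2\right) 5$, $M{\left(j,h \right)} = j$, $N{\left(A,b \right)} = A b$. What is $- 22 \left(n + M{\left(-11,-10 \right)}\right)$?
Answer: $- \frac{154}{3} \approx -51.333$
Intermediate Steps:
$n = \frac{40}{3}$ ($n = - \frac{\left(2 \left(-5\right) + 2\right) 5}{3} = - \frac{\left(-10 + 2\right) 5}{3} = - \frac{\left(-8\right) 5}{3} = \left(- \frac{1}{3}\right) \left(-40\right) = \frac{40}{3} \approx 13.333$)
$- 22 \left(n + M{\left(-11,-10 \right)}\right) = - 22 \left(\frac{40}{3} - 11\right) = \left(-22\right) \frac{7}{3} = - \frac{154}{3}$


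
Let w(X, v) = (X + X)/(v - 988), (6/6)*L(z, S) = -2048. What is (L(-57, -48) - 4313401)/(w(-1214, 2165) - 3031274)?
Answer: 1693094491/1189270642 ≈ 1.4236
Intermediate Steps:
L(z, S) = -2048
w(X, v) = 2*X/(-988 + v) (w(X, v) = (2*X)/(-988 + v) = 2*X/(-988 + v))
(L(-57, -48) - 4313401)/(w(-1214, 2165) - 3031274) = (-2048 - 4313401)/(2*(-1214)/(-988 + 2165) - 3031274) = -4315449/(2*(-1214)/1177 - 3031274) = -4315449/(2*(-1214)*(1/1177) - 3031274) = -4315449/(-2428/1177 - 3031274) = -4315449/(-3567811926/1177) = -4315449*(-1177/3567811926) = 1693094491/1189270642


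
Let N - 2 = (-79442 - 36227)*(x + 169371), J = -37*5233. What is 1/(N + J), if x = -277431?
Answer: 1/12498998521 ≈ 8.0006e-11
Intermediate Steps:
J = -193621
N = 12499192142 (N = 2 + (-79442 - 36227)*(-277431 + 169371) = 2 - 115669*(-108060) = 2 + 12499192140 = 12499192142)
1/(N + J) = 1/(12499192142 - 193621) = 1/12498998521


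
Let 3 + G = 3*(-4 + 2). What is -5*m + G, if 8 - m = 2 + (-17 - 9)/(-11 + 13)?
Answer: -104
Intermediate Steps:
G = -9 (G = -3 + 3*(-4 + 2) = -3 + 3*(-2) = -3 - 6 = -9)
m = 19 (m = 8 - (2 + (-17 - 9)/(-11 + 13)) = 8 - (2 - 26/2) = 8 - (2 - 26*1/2) = 8 - (2 - 13) = 8 - 1*(-11) = 8 + 11 = 19)
-5*m + G = -5*19 - 9 = -95 - 9 = -104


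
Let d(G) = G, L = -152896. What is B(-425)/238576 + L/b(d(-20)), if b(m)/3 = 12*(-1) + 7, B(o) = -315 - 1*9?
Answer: 9119327809/894660 ≈ 10193.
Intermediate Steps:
B(o) = -324 (B(o) = -315 - 9 = -324)
b(m) = -15 (b(m) = 3*(12*(-1) + 7) = 3*(-12 + 7) = 3*(-5) = -15)
B(-425)/238576 + L/b(d(-20)) = -324/238576 - 152896/(-15) = -324*1/238576 - 152896*(-1/15) = -81/59644 + 152896/15 = 9119327809/894660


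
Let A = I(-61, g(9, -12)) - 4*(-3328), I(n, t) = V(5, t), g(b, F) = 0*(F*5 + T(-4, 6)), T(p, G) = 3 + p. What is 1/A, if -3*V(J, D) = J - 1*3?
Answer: 3/39934 ≈ 7.5124e-5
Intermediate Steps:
V(J, D) = 1 - J/3 (V(J, D) = -(J - 1*3)/3 = -(J - 3)/3 = -(-3 + J)/3 = 1 - J/3)
g(b, F) = 0 (g(b, F) = 0*(F*5 + (3 - 4)) = 0*(5*F - 1) = 0*(-1 + 5*F) = 0)
I(n, t) = -⅔ (I(n, t) = 1 - ⅓*5 = 1 - 5/3 = -⅔)
A = 39934/3 (A = -⅔ - 4*(-3328) = -⅔ + 13312 = 39934/3 ≈ 13311.)
1/A = 1/(39934/3) = 3/39934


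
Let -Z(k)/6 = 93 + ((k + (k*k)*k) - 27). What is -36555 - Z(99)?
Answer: 5786229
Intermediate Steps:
Z(k) = -396 - 6*k - 6*k³ (Z(k) = -6*(93 + ((k + (k*k)*k) - 27)) = -6*(93 + ((k + k²*k) - 27)) = -6*(93 + ((k + k³) - 27)) = -6*(93 + (-27 + k + k³)) = -6*(66 + k + k³) = -396 - 6*k - 6*k³)
-36555 - Z(99) = -36555 - (-396 - 6*99 - 6*99³) = -36555 - (-396 - 594 - 6*970299) = -36555 - (-396 - 594 - 5821794) = -36555 - 1*(-5822784) = -36555 + 5822784 = 5786229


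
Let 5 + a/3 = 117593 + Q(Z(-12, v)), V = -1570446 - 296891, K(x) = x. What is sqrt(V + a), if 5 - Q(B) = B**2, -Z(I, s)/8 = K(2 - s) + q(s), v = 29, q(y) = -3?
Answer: I*sqrt(1687358) ≈ 1299.0*I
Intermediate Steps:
V = -1867337
Z(I, s) = 8 + 8*s (Z(I, s) = -8*((2 - s) - 3) = -8*(-1 - s) = 8 + 8*s)
Q(B) = 5 - B**2
a = 179979 (a = -15 + 3*(117593 + (5 - (8 + 8*29)**2)) = -15 + 3*(117593 + (5 - (8 + 232)**2)) = -15 + 3*(117593 + (5 - 1*240**2)) = -15 + 3*(117593 + (5 - 1*57600)) = -15 + 3*(117593 + (5 - 57600)) = -15 + 3*(117593 - 57595) = -15 + 3*59998 = -15 + 179994 = 179979)
sqrt(V + a) = sqrt(-1867337 + 179979) = sqrt(-1687358) = I*sqrt(1687358)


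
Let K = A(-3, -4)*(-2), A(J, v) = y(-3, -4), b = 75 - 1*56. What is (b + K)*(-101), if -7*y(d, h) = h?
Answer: -12625/7 ≈ -1803.6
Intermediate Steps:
y(d, h) = -h/7
b = 19 (b = 75 - 56 = 19)
A(J, v) = 4/7 (A(J, v) = -⅐*(-4) = 4/7)
K = -8/7 (K = (4/7)*(-2) = -8/7 ≈ -1.1429)
(b + K)*(-101) = (19 - 8/7)*(-101) = (125/7)*(-101) = -12625/7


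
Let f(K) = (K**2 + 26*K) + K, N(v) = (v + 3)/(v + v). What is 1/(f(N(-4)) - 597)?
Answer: -64/37991 ≈ -0.0016846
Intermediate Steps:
N(v) = (3 + v)/(2*v) (N(v) = (3 + v)/((2*v)) = (3 + v)*(1/(2*v)) = (3 + v)/(2*v))
f(K) = K**2 + 27*K
1/(f(N(-4)) - 597) = 1/(((1/2)*(3 - 4)/(-4))*(27 + (1/2)*(3 - 4)/(-4)) - 597) = 1/(((1/2)*(-1/4)*(-1))*(27 + (1/2)*(-1/4)*(-1)) - 597) = 1/((27 + 1/8)/8 - 597) = 1/((1/8)*(217/8) - 597) = 1/(217/64 - 597) = 1/(-37991/64) = -64/37991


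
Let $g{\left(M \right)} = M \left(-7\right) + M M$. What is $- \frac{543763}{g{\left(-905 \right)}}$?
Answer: $- \frac{543763}{825360} \approx -0.65882$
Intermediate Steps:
$g{\left(M \right)} = M^{2} - 7 M$ ($g{\left(M \right)} = - 7 M + M^{2} = M^{2} - 7 M$)
$- \frac{543763}{g{\left(-905 \right)}} = - \frac{543763}{\left(-905\right) \left(-7 - 905\right)} = - \frac{543763}{\left(-905\right) \left(-912\right)} = - \frac{543763}{825360}$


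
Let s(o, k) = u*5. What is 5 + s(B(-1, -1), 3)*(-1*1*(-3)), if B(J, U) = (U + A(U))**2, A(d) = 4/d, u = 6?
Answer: 95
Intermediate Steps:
B(J, U) = (U + 4/U)**2
s(o, k) = 30 (s(o, k) = 6*5 = 30)
5 + s(B(-1, -1), 3)*(-1*1*(-3)) = 5 + 30*(-1*1*(-3)) = 5 + 30*(-1*(-3)) = 5 + 30*3 = 5 + 90 = 95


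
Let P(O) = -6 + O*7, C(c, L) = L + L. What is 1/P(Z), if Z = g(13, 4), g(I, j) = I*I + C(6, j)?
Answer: 1/1233 ≈ 0.00081103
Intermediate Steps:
C(c, L) = 2*L
g(I, j) = I**2 + 2*j (g(I, j) = I*I + 2*j = I**2 + 2*j)
Z = 177 (Z = 13**2 + 2*4 = 169 + 8 = 177)
P(O) = -6 + 7*O
1/P(Z) = 1/(-6 + 7*177) = 1/(-6 + 1239) = 1/1233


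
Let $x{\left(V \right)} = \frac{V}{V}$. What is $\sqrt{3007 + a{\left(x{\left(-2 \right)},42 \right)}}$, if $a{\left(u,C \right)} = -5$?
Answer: $\sqrt{3002} \approx 54.791$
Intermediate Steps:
$x{\left(V \right)} = 1$
$\sqrt{3007 + a{\left(x{\left(-2 \right)},42 \right)}} = \sqrt{3007 - 5} = \sqrt{3002}$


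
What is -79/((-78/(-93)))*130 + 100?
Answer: -12145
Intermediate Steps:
-79/((-78/(-93)))*130 + 100 = -79/((-78*(-1/93)))*130 + 100 = -79/26/31*130 + 100 = -79*31/26*130 + 100 = -2449/26*130 + 100 = -12245 + 100 = -12145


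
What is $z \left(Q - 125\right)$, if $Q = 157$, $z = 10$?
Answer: $320$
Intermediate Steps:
$z \left(Q - 125\right) = 10 \left(157 - 125\right) = 10 \cdot 32 = 320$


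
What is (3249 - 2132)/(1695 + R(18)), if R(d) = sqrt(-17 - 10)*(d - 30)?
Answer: 631105/958971 + 4468*I*sqrt(3)/319657 ≈ 0.65811 + 0.02421*I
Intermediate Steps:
R(d) = 3*I*sqrt(3)*(-30 + d) (R(d) = sqrt(-27)*(-30 + d) = (3*I*sqrt(3))*(-30 + d) = 3*I*sqrt(3)*(-30 + d))
(3249 - 2132)/(1695 + R(18)) = (3249 - 2132)/(1695 + 3*I*sqrt(3)*(-30 + 18)) = 1117/(1695 + 3*I*sqrt(3)*(-12)) = 1117/(1695 - 36*I*sqrt(3))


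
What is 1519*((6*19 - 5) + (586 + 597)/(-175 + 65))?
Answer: 16415833/110 ≈ 1.4923e+5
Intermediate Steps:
1519*((6*19 - 5) + (586 + 597)/(-175 + 65)) = 1519*((114 - 5) + 1183/(-110)) = 1519*(109 + 1183*(-1/110)) = 1519*(109 - 1183/110) = 1519*(10807/110) = 16415833/110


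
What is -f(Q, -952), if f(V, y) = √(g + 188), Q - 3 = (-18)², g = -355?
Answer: -I*√167 ≈ -12.923*I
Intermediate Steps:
Q = 327 (Q = 3 + (-18)² = 3 + 324 = 327)
f(V, y) = I*√167 (f(V, y) = √(-355 + 188) = √(-167) = I*√167)
-f(Q, -952) = -I*√167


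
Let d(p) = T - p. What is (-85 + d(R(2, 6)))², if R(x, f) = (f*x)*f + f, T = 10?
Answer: 23409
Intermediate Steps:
R(x, f) = f + x*f² (R(x, f) = x*f² + f = f + x*f²)
d(p) = 10 - p
(-85 + d(R(2, 6)))² = (-85 + (10 - 6*(1 + 6*2)))² = (-85 + (10 - 6*(1 + 12)))² = (-85 + (10 - 6*13))² = (-85 + (10 - 1*78))² = (-85 + (10 - 78))² = (-85 - 68)² = (-153)² = 23409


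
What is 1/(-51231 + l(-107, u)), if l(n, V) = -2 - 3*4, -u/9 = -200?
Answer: -1/51245 ≈ -1.9514e-5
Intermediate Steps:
u = 1800 (u = -9*(-200) = 1800)
l(n, V) = -14 (l(n, V) = -2 - 12 = -14)
1/(-51231 + l(-107, u)) = 1/(-51231 - 14) = 1/(-51245) = -1/51245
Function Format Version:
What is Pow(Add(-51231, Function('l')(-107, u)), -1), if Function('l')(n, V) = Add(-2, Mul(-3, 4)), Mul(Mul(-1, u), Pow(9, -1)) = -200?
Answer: Rational(-1, 51245) ≈ -1.9514e-5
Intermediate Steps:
u = 1800 (u = Mul(-9, -200) = 1800)
Function('l')(n, V) = -14 (Function('l')(n, V) = Add(-2, -12) = -14)
Pow(Add(-51231, Function('l')(-107, u)), -1) = Pow(Add(-51231, -14), -1) = Pow(-51245, -1) = Rational(-1, 51245)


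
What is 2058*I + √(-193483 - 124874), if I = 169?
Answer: 347802 + 3*I*√35373 ≈ 3.478e+5 + 564.23*I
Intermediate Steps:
2058*I + √(-193483 - 124874) = 2058*169 + √(-193483 - 124874) = 347802 + √(-318357) = 347802 + 3*I*√35373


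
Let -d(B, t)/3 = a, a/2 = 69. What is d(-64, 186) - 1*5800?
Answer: -6214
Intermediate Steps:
a = 138 (a = 2*69 = 138)
d(B, t) = -414 (d(B, t) = -3*138 = -414)
d(-64, 186) - 1*5800 = -414 - 1*5800 = -414 - 5800 = -6214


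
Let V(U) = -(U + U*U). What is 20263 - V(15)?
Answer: 20503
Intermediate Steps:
V(U) = -U - U² (V(U) = -(U + U²) = -U - U²)
20263 - V(15) = 20263 - (-1)*15*(1 + 15) = 20263 - (-1)*15*16 = 20263 - 1*(-240) = 20263 + 240 = 20503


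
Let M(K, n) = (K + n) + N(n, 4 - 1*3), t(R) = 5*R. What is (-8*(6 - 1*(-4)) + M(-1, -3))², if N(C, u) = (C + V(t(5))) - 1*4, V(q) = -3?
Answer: 8836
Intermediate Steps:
N(C, u) = -7 + C (N(C, u) = (C - 3) - 1*4 = (-3 + C) - 4 = -7 + C)
M(K, n) = -7 + K + 2*n (M(K, n) = (K + n) + (-7 + n) = -7 + K + 2*n)
(-8*(6 - 1*(-4)) + M(-1, -3))² = (-8*(6 - 1*(-4)) + (-7 - 1 + 2*(-3)))² = (-8*(6 + 4) + (-7 - 1 - 6))² = (-8*10 - 14)² = (-80 - 14)² = (-94)² = 8836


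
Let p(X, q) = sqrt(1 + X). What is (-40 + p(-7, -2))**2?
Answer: (40 - I*sqrt(6))**2 ≈ 1594.0 - 195.96*I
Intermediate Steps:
(-40 + p(-7, -2))**2 = (-40 + sqrt(1 - 7))**2 = (-40 + sqrt(-6))**2 = (-40 + I*sqrt(6))**2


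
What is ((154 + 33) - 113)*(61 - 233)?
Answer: -12728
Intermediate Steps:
((154 + 33) - 113)*(61 - 233) = (187 - 113)*(-172) = 74*(-172) = -12728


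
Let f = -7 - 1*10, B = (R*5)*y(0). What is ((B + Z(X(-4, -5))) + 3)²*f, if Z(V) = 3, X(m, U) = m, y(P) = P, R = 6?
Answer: -612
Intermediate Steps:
B = 0 (B = (6*5)*0 = 30*0 = 0)
f = -17 (f = -7 - 10 = -17)
((B + Z(X(-4, -5))) + 3)²*f = ((0 + 3) + 3)²*(-17) = (3 + 3)²*(-17) = 6²*(-17) = 36*(-17) = -612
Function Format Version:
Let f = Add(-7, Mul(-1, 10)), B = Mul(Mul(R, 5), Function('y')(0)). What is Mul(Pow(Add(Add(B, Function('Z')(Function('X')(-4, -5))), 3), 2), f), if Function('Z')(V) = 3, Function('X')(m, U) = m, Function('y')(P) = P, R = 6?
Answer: -612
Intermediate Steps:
B = 0 (B = Mul(Mul(6, 5), 0) = Mul(30, 0) = 0)
f = -17 (f = Add(-7, -10) = -17)
Mul(Pow(Add(Add(B, Function('Z')(Function('X')(-4, -5))), 3), 2), f) = Mul(Pow(Add(Add(0, 3), 3), 2), -17) = Mul(Pow(Add(3, 3), 2), -17) = Mul(Pow(6, 2), -17) = Mul(36, -17) = -612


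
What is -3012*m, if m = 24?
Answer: -72288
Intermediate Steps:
-3012*m = -3012*24 = -72288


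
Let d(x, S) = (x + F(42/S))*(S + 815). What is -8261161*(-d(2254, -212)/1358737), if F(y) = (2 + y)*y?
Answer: 126140704902560439/15266768932 ≈ 8.2624e+6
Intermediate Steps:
F(y) = y*(2 + y)
d(x, S) = (815 + S)*(x + 42*(2 + 42/S)/S) (d(x, S) = (x + (42/S)*(2 + 42/S))*(S + 815) = (x + 42*(2 + 42/S)/S)*(815 + S) = (815 + S)*(x + 42*(2 + 42/S)/S))
-8261161*(-d(2254, -212)/1358737) = -8261161/((-1358737/(84 + 815*2254 + 70224/(-212) + 1437660/(-212)² - 212*2254))) = -8261161/((-1358737/(84 + 1837010 + 70224*(-1/212) + 1437660*(1/44944) - 477848))) = -8261161/((-1358737/(84 + 1837010 - 17556/53 + 359415/11236 - 477848))) = -8261161/((-1358737/15269125599/11236)) = -8261161/((-1358737*11236/15269125599)) = -8261161/(-15266768932/15269125599) = -8261161*(-15269125599/15266768932) = 126140704902560439/15266768932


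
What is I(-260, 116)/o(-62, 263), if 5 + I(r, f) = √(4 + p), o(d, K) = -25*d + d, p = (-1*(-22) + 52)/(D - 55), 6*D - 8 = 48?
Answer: -5/1488 + √44662/203856 ≈ -0.0023235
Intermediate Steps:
D = 28/3 (D = 4/3 + (⅙)*48 = 4/3 + 8 = 28/3 ≈ 9.3333)
p = -222/137 (p = (-1*(-22) + 52)/(28/3 - 55) = (22 + 52)/(-137/3) = 74*(-3/137) = -222/137 ≈ -1.6204)
o(d, K) = -24*d
I(r, f) = -5 + √44662/137 (I(r, f) = -5 + √(4 - 222/137) = -5 + √(326/137) = -5 + √44662/137)
I(-260, 116)/o(-62, 263) = (-5 + √44662/137)/((-24*(-62))) = (-5 + √44662/137)/1488 = (-5 + √44662/137)*(1/1488) = -5/1488 + √44662/203856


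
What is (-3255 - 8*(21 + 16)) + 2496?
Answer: -1055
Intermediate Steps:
(-3255 - 8*(21 + 16)) + 2496 = (-3255 - 8*37) + 2496 = (-3255 - 296) + 2496 = -3551 + 2496 = -1055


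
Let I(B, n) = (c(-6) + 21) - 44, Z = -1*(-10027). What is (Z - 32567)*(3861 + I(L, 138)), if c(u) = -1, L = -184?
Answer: -86485980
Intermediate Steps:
Z = 10027
I(B, n) = -24 (I(B, n) = (-1 + 21) - 44 = 20 - 44 = -24)
(Z - 32567)*(3861 + I(L, 138)) = (10027 - 32567)*(3861 - 24) = -22540*3837 = -86485980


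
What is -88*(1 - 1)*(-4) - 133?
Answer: -133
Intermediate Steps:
-88*(1 - 1)*(-4) - 133 = -0*(-4) - 133 = -88*0 - 133 = 0 - 133 = -133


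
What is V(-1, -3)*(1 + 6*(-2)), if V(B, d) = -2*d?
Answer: -66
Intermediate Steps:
V(-1, -3)*(1 + 6*(-2)) = (-2*(-3))*(1 + 6*(-2)) = 6*(1 - 12) = 6*(-11) = -66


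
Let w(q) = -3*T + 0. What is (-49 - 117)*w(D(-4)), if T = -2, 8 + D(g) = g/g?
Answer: -996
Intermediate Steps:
D(g) = -7 (D(g) = -8 + g/g = -8 + 1 = -7)
w(q) = 6 (w(q) = -3*(-2) + 0 = 6 + 0 = 6)
(-49 - 117)*w(D(-4)) = (-49 - 117)*6 = -166*6 = -996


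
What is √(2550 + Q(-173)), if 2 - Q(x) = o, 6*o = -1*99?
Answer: √10274/2 ≈ 50.680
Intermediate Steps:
o = -33/2 (o = (-1*99)/6 = (⅙)*(-99) = -33/2 ≈ -16.500)
Q(x) = 37/2 (Q(x) = 2 - 1*(-33/2) = 2 + 33/2 = 37/2)
√(2550 + Q(-173)) = √(2550 + 37/2) = √(5137/2) = √10274/2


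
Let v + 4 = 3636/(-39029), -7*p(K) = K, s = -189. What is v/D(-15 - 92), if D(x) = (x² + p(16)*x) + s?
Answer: -279566/785770857 ≈ -0.00035579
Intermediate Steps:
p(K) = -K/7
D(x) = -189 + x² - 16*x/7 (D(x) = (x² + (-⅐*16)*x) - 189 = (x² - 16*x/7) - 189 = -189 + x² - 16*x/7)
v = -159752/39029 (v = -4 + 3636/(-39029) = -4 + 3636*(-1/39029) = -4 - 3636/39029 = -159752/39029 ≈ -4.0932)
v/D(-15 - 92) = -159752/(39029*(-189 + (-15 - 92)² - 16*(-15 - 92)/7)) = -159752/(39029*(-189 + (-107)² - 16/7*(-107))) = -159752/(39029*(-189 + 11449 + 1712/7)) = -159752/(39029*80532/7) = -159752/39029*7/80532 = -279566/785770857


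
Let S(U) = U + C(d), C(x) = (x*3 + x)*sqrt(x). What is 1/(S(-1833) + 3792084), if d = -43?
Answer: 3790251/14366003915113 + 172*I*sqrt(43)/14366003915113 ≈ 2.6383e-7 + 7.851e-11*I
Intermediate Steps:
C(x) = 4*x**(3/2) (C(x) = (3*x + x)*sqrt(x) = (4*x)*sqrt(x) = 4*x**(3/2))
S(U) = U - 172*I*sqrt(43) (S(U) = U + 4*(-43)**(3/2) = U + 4*(-43*I*sqrt(43)) = U - 172*I*sqrt(43))
1/(S(-1833) + 3792084) = 1/((-1833 - 172*I*sqrt(43)) + 3792084) = 1/(3790251 - 172*I*sqrt(43))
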